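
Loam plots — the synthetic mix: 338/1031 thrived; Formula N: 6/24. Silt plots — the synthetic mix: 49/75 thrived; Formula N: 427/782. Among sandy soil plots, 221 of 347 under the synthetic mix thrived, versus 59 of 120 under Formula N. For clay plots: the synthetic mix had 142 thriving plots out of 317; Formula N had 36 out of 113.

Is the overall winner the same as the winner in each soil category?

Loam: the synthetic mix 338/1031 = 32.8%, Formula N 6/24 = 25.0% → the synthetic mix
Silt: the synthetic mix 49/75 = 65.3%, Formula N 427/782 = 54.6% → the synthetic mix
Sandy soil: the synthetic mix 221/347 = 63.7%, Formula N 59/120 = 49.2% → the synthetic mix
Clay: the synthetic mix 142/317 = 44.8%, Formula N 36/113 = 31.9% → the synthetic mix
Overall: the synthetic mix 750/1770 = 42.4%, Formula N 528/1039 = 50.8% → Formula N
The synthetic mix wins each soil group but Formula N wins overall — the comparison reverses. The synthetic mix's plots skew toward loam, which has a lower base rate.

No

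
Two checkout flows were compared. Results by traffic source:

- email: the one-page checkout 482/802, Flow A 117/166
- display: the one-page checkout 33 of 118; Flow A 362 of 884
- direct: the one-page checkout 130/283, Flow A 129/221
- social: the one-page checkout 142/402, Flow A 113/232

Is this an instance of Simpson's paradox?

Email: the one-page checkout 482/802 = 60.1%, Flow A 117/166 = 70.5% → Flow A
Display: the one-page checkout 33/118 = 28.0%, Flow A 362/884 = 41.0% → Flow A
Direct: the one-page checkout 130/283 = 45.9%, Flow A 129/221 = 58.4% → Flow A
Social: the one-page checkout 142/402 = 35.3%, Flow A 113/232 = 48.7% → Flow A
Overall: the one-page checkout 787/1605 = 49.0%, Flow A 721/1503 = 48.0% → the one-page checkout
Flow A wins each traffic group but the one-page checkout wins overall — the comparison reverses. Flow A's sessions skew toward display, which has a lower base rate.

Yes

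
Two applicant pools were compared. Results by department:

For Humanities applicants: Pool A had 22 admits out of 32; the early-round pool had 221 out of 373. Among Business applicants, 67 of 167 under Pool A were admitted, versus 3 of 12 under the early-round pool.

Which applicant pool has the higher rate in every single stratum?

Pool A

Humanities: Pool A 22/32 = 68.8%, the early-round pool 221/373 = 59.2% → Pool A
Business: Pool A 67/167 = 40.1%, the early-round pool 3/12 = 25.0% → Pool A
Pool A has the higher rate in both groups.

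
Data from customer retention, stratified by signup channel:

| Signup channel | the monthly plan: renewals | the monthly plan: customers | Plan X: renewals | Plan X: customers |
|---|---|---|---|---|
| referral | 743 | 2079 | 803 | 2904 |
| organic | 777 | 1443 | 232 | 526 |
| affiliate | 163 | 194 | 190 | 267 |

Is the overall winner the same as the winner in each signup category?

Referral: the monthly plan 743/2079 = 35.7%, Plan X 803/2904 = 27.7% → the monthly plan
Organic: the monthly plan 777/1443 = 53.8%, Plan X 232/526 = 44.1% → the monthly plan
Affiliate: the monthly plan 163/194 = 84.0%, Plan X 190/267 = 71.2% → the monthly plan
Overall: the monthly plan 1683/3716 = 45.3%, Plan X 1225/3697 = 33.1% → the monthly plan
The monthly plan wins overall and in every signup group — no reversal.

Yes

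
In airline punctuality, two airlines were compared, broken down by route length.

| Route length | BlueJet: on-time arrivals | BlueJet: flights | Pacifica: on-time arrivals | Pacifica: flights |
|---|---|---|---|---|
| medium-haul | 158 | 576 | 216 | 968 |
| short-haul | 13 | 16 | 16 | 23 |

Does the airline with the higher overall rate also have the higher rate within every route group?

Medium-haul: BlueJet 158/576 = 27.4%, Pacifica 216/968 = 22.3% → BlueJet
Short-haul: BlueJet 13/16 = 81.2%, Pacifica 16/23 = 69.6% → BlueJet
Overall: BlueJet 171/592 = 28.9%, Pacifica 232/991 = 23.4% → BlueJet
BlueJet wins overall and in every route group — no reversal.

Yes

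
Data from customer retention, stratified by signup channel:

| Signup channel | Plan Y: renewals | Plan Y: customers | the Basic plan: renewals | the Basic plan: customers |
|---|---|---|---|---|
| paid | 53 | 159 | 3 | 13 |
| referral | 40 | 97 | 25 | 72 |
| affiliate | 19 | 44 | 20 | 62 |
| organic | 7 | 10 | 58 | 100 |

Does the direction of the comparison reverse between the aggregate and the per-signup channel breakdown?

Yes

Paid: Plan Y 53/159 = 33.3%, the Basic plan 3/13 = 23.1% → Plan Y
Referral: Plan Y 40/97 = 41.2%, the Basic plan 25/72 = 34.7% → Plan Y
Affiliate: Plan Y 19/44 = 43.2%, the Basic plan 20/62 = 32.3% → Plan Y
Organic: Plan Y 7/10 = 70.0%, the Basic plan 58/100 = 58.0% → Plan Y
Overall: Plan Y 119/310 = 38.4%, the Basic plan 106/247 = 42.9% → the Basic plan
Plan Y wins each signup group but the Basic plan wins overall — the comparison reverses. Plan Y's customers skew toward paid, which has a lower base rate.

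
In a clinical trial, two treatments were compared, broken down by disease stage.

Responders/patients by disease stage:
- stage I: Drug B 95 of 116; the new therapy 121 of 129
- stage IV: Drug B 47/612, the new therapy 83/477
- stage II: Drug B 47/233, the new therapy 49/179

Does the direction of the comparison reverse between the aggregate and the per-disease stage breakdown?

Stage I: Drug B 95/116 = 81.9%, the new therapy 121/129 = 93.8% → the new therapy
Stage IV: Drug B 47/612 = 7.7%, the new therapy 83/477 = 17.4% → the new therapy
Stage II: Drug B 47/233 = 20.2%, the new therapy 49/179 = 27.4% → the new therapy
Overall: Drug B 189/961 = 19.7%, the new therapy 253/785 = 32.2% → the new therapy
The new therapy wins overall and in every disease group — no reversal.

No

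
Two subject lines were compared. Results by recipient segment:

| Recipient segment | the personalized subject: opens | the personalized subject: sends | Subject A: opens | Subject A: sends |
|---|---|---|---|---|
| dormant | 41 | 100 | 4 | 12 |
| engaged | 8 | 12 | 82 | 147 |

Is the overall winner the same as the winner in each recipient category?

No

Dormant: the personalized subject 41/100 = 41.0%, Subject A 4/12 = 33.3% → the personalized subject
Engaged: the personalized subject 8/12 = 66.7%, Subject A 82/147 = 55.8% → the personalized subject
Overall: the personalized subject 49/112 = 43.8%, Subject A 86/159 = 54.1% → Subject A
The personalized subject wins each recipient group but Subject A wins overall — the comparison reverses. The personalized subject's sends skew toward dormant, which has a lower base rate.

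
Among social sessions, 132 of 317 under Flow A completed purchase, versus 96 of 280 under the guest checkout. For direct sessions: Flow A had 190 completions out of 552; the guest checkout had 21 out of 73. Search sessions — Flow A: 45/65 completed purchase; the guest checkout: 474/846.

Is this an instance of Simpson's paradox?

Social: Flow A 132/317 = 41.6%, the guest checkout 96/280 = 34.3% → Flow A
Direct: Flow A 190/552 = 34.4%, the guest checkout 21/73 = 28.8% → Flow A
Search: Flow A 45/65 = 69.2%, the guest checkout 474/846 = 56.0% → Flow A
Overall: Flow A 367/934 = 39.3%, the guest checkout 591/1199 = 49.3% → the guest checkout
Flow A wins each traffic group but the guest checkout wins overall — the comparison reverses. Flow A's sessions skew toward direct, which has a lower base rate.

Yes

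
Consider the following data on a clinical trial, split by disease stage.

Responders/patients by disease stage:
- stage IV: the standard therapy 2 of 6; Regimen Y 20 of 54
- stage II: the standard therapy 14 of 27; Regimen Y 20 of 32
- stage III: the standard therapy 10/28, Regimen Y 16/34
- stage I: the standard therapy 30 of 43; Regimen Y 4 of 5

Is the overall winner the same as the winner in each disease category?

No

Stage IV: the standard therapy 2/6 = 33.3%, Regimen Y 20/54 = 37.0% → Regimen Y
Stage II: the standard therapy 14/27 = 51.9%, Regimen Y 20/32 = 62.5% → Regimen Y
Stage III: the standard therapy 10/28 = 35.7%, Regimen Y 16/34 = 47.1% → Regimen Y
Stage I: the standard therapy 30/43 = 69.8%, Regimen Y 4/5 = 80.0% → Regimen Y
Overall: the standard therapy 56/104 = 53.8%, Regimen Y 60/125 = 48.0% → the standard therapy
Regimen Y wins each disease group but the standard therapy wins overall — the comparison reverses. Regimen Y's patients skew toward stage IV, which has a lower base rate.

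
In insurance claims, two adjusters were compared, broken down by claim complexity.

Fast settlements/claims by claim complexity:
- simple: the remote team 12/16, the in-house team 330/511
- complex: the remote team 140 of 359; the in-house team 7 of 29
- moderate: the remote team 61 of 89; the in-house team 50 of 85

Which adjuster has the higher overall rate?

the in-house team

Simple: the remote team 12/16 = 75.0%, the in-house team 330/511 = 64.6% → the remote team
Complex: the remote team 140/359 = 39.0%, the in-house team 7/29 = 24.1% → the remote team
Moderate: the remote team 61/89 = 68.5%, the in-house team 50/85 = 58.8% → the remote team
Overall: the remote team 213/464 = 45.9%, the in-house team 387/625 = 61.9% → the in-house team
(The remote team wins every claim group but the in-house team wins overall — the remote team's claims skew toward the low-rate complex group.)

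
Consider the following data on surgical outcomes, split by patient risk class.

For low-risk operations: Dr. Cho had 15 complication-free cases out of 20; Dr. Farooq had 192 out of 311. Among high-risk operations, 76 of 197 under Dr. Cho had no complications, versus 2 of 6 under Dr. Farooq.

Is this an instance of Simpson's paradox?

Yes

Low-risk: Dr. Cho 15/20 = 75.0%, Dr. Farooq 192/311 = 61.7% → Dr. Cho
High-risk: Dr. Cho 76/197 = 38.6%, Dr. Farooq 2/6 = 33.3% → Dr. Cho
Overall: Dr. Cho 91/217 = 41.9%, Dr. Farooq 194/317 = 61.2% → Dr. Farooq
Dr. Cho wins each patient risk group but Dr. Farooq wins overall — the comparison reverses. Dr. Cho's operations skew toward high-risk, which has a lower base rate.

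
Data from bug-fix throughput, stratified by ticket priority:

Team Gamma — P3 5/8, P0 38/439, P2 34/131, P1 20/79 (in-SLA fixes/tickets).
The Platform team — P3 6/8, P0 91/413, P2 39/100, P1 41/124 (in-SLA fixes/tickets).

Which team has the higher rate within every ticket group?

P3: Team Gamma 5/8 = 62.5%, the Platform team 6/8 = 75.0% → the Platform team
P0: Team Gamma 38/439 = 8.7%, the Platform team 91/413 = 22.0% → the Platform team
P2: Team Gamma 34/131 = 26.0%, the Platform team 39/100 = 39.0% → the Platform team
P1: Team Gamma 20/79 = 25.3%, the Platform team 41/124 = 33.1% → the Platform team
The Platform team has the higher rate in all 4 groups.

the Platform team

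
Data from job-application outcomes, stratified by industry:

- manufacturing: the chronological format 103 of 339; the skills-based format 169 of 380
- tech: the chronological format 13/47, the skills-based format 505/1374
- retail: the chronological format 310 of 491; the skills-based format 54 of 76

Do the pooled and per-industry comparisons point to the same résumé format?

No

Manufacturing: the chronological format 103/339 = 30.4%, the skills-based format 169/380 = 44.5% → the skills-based format
Tech: the chronological format 13/47 = 27.7%, the skills-based format 505/1374 = 36.8% → the skills-based format
Retail: the chronological format 310/491 = 63.1%, the skills-based format 54/76 = 71.1% → the skills-based format
Overall: the chronological format 426/877 = 48.6%, the skills-based format 728/1830 = 39.8% → the chronological format
The skills-based format wins each industry group but the chronological format wins overall — the comparison reverses. The skills-based format's applications skew toward tech, which has a lower base rate.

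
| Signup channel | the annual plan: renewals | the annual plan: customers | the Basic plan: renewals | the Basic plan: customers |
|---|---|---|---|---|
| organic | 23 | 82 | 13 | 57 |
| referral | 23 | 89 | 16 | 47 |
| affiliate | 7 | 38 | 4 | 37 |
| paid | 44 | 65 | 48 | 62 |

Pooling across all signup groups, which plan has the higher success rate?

Organic: the annual plan 23/82 = 28.0%, the Basic plan 13/57 = 22.8% → the annual plan
Referral: the annual plan 23/89 = 25.8%, the Basic plan 16/47 = 34.0% → the Basic plan
Affiliate: the annual plan 7/38 = 18.4%, the Basic plan 4/37 = 10.8% → the annual plan
Paid: the annual plan 44/65 = 67.7%, the Basic plan 48/62 = 77.4% → the Basic plan
Overall: the annual plan 97/274 = 35.4%, the Basic plan 81/203 = 39.9% → the Basic plan
(Neither sweeps every signup group, but the Basic plan has the higher pooled rate.)

the Basic plan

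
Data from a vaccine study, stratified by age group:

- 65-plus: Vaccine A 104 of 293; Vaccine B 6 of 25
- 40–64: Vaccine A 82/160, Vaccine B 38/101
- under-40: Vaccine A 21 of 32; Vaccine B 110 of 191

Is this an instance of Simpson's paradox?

65-plus: Vaccine A 104/293 = 35.5%, Vaccine B 6/25 = 24.0% → Vaccine A
40–64: Vaccine A 82/160 = 51.2%, Vaccine B 38/101 = 37.6% → Vaccine A
Under-40: Vaccine A 21/32 = 65.6%, Vaccine B 110/191 = 57.6% → Vaccine A
Overall: Vaccine A 207/485 = 42.7%, Vaccine B 154/317 = 48.6% → Vaccine B
Vaccine A wins each age group but Vaccine B wins overall — the comparison reverses. Vaccine A's recipients skew toward 65-plus, which has a lower base rate.

Yes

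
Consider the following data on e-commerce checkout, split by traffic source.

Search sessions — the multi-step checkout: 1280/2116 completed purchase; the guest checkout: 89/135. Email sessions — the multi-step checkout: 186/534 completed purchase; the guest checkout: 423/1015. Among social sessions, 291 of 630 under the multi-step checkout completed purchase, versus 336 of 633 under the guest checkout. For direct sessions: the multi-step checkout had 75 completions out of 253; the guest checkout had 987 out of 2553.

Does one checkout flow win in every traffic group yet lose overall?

Search: the multi-step checkout 1280/2116 = 60.5%, the guest checkout 89/135 = 65.9% → the guest checkout
Email: the multi-step checkout 186/534 = 34.8%, the guest checkout 423/1015 = 41.7% → the guest checkout
Social: the multi-step checkout 291/630 = 46.2%, the guest checkout 336/633 = 53.1% → the guest checkout
Direct: the multi-step checkout 75/253 = 29.6%, the guest checkout 987/2553 = 38.7% → the guest checkout
Overall: the multi-step checkout 1832/3533 = 51.9%, the guest checkout 1835/4336 = 42.3% → the multi-step checkout
The guest checkout wins each traffic group but the multi-step checkout wins overall — the comparison reverses. The guest checkout's sessions skew toward direct, which has a lower base rate.

Yes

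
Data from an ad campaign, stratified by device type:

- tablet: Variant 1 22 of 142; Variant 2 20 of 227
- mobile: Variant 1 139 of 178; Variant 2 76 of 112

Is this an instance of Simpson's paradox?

No

Tablet: Variant 1 22/142 = 15.5%, Variant 2 20/227 = 8.8% → Variant 1
Mobile: Variant 1 139/178 = 78.1%, Variant 2 76/112 = 67.9% → Variant 1
Overall: Variant 1 161/320 = 50.3%, Variant 2 96/339 = 28.3% → Variant 1
Variant 1 wins overall and in every device group — no reversal.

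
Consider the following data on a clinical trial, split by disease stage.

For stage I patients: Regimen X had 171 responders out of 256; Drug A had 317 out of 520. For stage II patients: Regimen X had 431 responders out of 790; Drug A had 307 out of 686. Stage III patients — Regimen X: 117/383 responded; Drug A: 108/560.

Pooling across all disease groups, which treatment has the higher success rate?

Stage I: Regimen X 171/256 = 66.8%, Drug A 317/520 = 61.0% → Regimen X
Stage II: Regimen X 431/790 = 54.6%, Drug A 307/686 = 44.8% → Regimen X
Stage III: Regimen X 117/383 = 30.5%, Drug A 108/560 = 19.3% → Regimen X
Overall: Regimen X 719/1429 = 50.3%, Drug A 732/1766 = 41.4% → Regimen X

Regimen X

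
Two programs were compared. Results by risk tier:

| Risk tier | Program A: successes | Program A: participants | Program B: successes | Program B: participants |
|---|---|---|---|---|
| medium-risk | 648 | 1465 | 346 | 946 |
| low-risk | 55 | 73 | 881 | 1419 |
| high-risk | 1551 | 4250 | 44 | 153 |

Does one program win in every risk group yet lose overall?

Medium-risk: Program A 648/1465 = 44.2%, Program B 346/946 = 36.6% → Program A
Low-risk: Program A 55/73 = 75.3%, Program B 881/1419 = 62.1% → Program A
High-risk: Program A 1551/4250 = 36.5%, Program B 44/153 = 28.8% → Program A
Overall: Program A 2254/5788 = 38.9%, Program B 1271/2518 = 50.5% → Program B
Program A wins each risk group but Program B wins overall — the comparison reverses. Program A's participants skew toward high-risk, which has a lower base rate.

Yes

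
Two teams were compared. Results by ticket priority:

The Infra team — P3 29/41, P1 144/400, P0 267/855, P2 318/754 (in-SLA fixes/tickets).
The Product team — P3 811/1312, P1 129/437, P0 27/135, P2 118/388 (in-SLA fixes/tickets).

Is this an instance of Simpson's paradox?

P3: the Infra team 29/41 = 70.7%, the Product team 811/1312 = 61.8% → the Infra team
P1: the Infra team 144/400 = 36.0%, the Product team 129/437 = 29.5% → the Infra team
P0: the Infra team 267/855 = 31.2%, the Product team 27/135 = 20.0% → the Infra team
P2: the Infra team 318/754 = 42.2%, the Product team 118/388 = 30.4% → the Infra team
Overall: the Infra team 758/2050 = 37.0%, the Product team 1085/2272 = 47.8% → the Product team
The Infra team wins each ticket group but the Product team wins overall — the comparison reverses. The Infra team's tickets skew toward P0, which has a lower base rate.

Yes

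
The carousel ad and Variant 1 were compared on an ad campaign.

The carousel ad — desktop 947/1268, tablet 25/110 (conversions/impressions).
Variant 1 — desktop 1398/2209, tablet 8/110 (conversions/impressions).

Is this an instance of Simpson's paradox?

No

Desktop: the carousel ad 947/1268 = 74.7%, Variant 1 1398/2209 = 63.3% → the carousel ad
Tablet: the carousel ad 25/110 = 22.7%, Variant 1 8/110 = 7.3% → the carousel ad
Overall: the carousel ad 972/1378 = 70.5%, Variant 1 1406/2319 = 60.6% → the carousel ad
The carousel ad wins overall and in every device group — no reversal.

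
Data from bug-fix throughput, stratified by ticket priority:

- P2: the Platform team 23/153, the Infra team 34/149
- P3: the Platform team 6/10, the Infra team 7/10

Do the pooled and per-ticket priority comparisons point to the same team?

Yes

P2: the Platform team 23/153 = 15.0%, the Infra team 34/149 = 22.8% → the Infra team
P3: the Platform team 6/10 = 60.0%, the Infra team 7/10 = 70.0% → the Infra team
Overall: the Platform team 29/163 = 17.8%, the Infra team 41/159 = 25.8% → the Infra team
The Infra team wins overall and in every ticket group — no reversal.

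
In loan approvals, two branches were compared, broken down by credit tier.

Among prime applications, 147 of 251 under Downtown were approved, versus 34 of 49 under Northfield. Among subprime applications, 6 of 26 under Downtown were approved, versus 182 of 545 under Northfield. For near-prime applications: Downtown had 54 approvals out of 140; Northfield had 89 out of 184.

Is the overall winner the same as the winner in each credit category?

No

Prime: Downtown 147/251 = 58.6%, Northfield 34/49 = 69.4% → Northfield
Subprime: Downtown 6/26 = 23.1%, Northfield 182/545 = 33.4% → Northfield
Near-prime: Downtown 54/140 = 38.6%, Northfield 89/184 = 48.4% → Northfield
Overall: Downtown 207/417 = 49.6%, Northfield 305/778 = 39.2% → Downtown
Northfield wins each credit group but Downtown wins overall — the comparison reverses. Northfield's applications skew toward subprime, which has a lower base rate.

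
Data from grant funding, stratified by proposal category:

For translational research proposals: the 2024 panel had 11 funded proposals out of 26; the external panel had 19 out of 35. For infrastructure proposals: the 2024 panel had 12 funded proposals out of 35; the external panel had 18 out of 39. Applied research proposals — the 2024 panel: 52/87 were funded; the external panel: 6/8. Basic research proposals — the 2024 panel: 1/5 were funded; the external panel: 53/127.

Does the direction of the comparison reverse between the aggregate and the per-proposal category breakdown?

Yes

Translational research: the 2024 panel 11/26 = 42.3%, the external panel 19/35 = 54.3% → the external panel
Infrastructure: the 2024 panel 12/35 = 34.3%, the external panel 18/39 = 46.2% → the external panel
Applied research: the 2024 panel 52/87 = 59.8%, the external panel 6/8 = 75.0% → the external panel
Basic research: the 2024 panel 1/5 = 20.0%, the external panel 53/127 = 41.7% → the external panel
Overall: the 2024 panel 76/153 = 49.7%, the external panel 96/209 = 45.9% → the 2024 panel
The external panel wins each proposal group but the 2024 panel wins overall — the comparison reverses. The external panel's proposals skew toward basic research, which has a lower base rate.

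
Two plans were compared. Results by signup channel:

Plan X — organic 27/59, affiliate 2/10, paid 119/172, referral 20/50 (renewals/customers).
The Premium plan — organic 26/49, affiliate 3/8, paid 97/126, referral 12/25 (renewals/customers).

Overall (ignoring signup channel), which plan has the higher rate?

Organic: Plan X 27/59 = 45.8%, the Premium plan 26/49 = 53.1% → the Premium plan
Affiliate: Plan X 2/10 = 20.0%, the Premium plan 3/8 = 37.5% → the Premium plan
Paid: Plan X 119/172 = 69.2%, the Premium plan 97/126 = 77.0% → the Premium plan
Referral: Plan X 20/50 = 40.0%, the Premium plan 12/25 = 48.0% → the Premium plan
Overall: Plan X 168/291 = 57.7%, the Premium plan 138/208 = 66.3% → the Premium plan

the Premium plan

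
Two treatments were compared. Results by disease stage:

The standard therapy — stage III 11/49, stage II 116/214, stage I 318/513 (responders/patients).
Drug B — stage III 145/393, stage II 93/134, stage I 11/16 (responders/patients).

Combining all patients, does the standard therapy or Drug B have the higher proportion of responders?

Stage III: the standard therapy 11/49 = 22.4%, Drug B 145/393 = 36.9% → Drug B
Stage II: the standard therapy 116/214 = 54.2%, Drug B 93/134 = 69.4% → Drug B
Stage I: the standard therapy 318/513 = 62.0%, Drug B 11/16 = 68.8% → Drug B
Overall: the standard therapy 445/776 = 57.3%, Drug B 249/543 = 45.9% → the standard therapy
(Drug B wins every disease group but the standard therapy wins overall — Drug B's patients skew toward the low-rate stage III group.)

the standard therapy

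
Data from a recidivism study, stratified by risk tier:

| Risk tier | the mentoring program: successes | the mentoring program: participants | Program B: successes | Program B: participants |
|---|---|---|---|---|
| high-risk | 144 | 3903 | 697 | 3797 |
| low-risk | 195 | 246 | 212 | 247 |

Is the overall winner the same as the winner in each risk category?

Yes

High-risk: the mentoring program 144/3903 = 3.7%, Program B 697/3797 = 18.4% → Program B
Low-risk: the mentoring program 195/246 = 79.3%, Program B 212/247 = 85.8% → Program B
Overall: the mentoring program 339/4149 = 8.2%, Program B 909/4044 = 22.5% → Program B
Program B wins overall and in every risk group — no reversal.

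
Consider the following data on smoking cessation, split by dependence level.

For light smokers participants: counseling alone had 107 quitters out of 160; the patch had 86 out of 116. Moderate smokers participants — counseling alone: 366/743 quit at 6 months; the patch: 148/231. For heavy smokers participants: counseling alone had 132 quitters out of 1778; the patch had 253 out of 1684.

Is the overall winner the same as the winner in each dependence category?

Light smokers: counseling alone 107/160 = 66.9%, the patch 86/116 = 74.1% → the patch
Moderate smokers: counseling alone 366/743 = 49.3%, the patch 148/231 = 64.1% → the patch
Heavy smokers: counseling alone 132/1778 = 7.4%, the patch 253/1684 = 15.0% → the patch
Overall: counseling alone 605/2681 = 22.6%, the patch 487/2031 = 24.0% → the patch
The patch wins overall and in every dependence group — no reversal.

Yes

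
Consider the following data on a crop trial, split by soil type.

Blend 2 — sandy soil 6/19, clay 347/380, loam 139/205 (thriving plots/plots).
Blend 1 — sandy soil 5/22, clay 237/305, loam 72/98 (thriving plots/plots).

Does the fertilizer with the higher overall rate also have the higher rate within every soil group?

Sandy soil: Blend 2 6/19 = 31.6%, Blend 1 5/22 = 22.7% → Blend 2
Clay: Blend 2 347/380 = 91.3%, Blend 1 237/305 = 77.7% → Blend 2
Loam: Blend 2 139/205 = 67.8%, Blend 1 72/98 = 73.5% → Blend 1
Overall: Blend 2 492/604 = 81.5%, Blend 1 314/425 = 73.9% → Blend 2
Neither sweeps: Blend 2 wins 2 of 3 groups, Blend 1 wins 1. Blend 2 wins overall but not every group — no Simpson reversal.

No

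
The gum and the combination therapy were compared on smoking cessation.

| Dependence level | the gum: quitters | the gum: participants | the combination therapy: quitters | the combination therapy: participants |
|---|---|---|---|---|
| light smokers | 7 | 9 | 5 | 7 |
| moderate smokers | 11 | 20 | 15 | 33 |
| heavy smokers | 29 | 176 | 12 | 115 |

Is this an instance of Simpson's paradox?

No

Light smokers: the gum 7/9 = 77.8%, the combination therapy 5/7 = 71.4% → the gum
Moderate smokers: the gum 11/20 = 55.0%, the combination therapy 15/33 = 45.5% → the gum
Heavy smokers: the gum 29/176 = 16.5%, the combination therapy 12/115 = 10.4% → the gum
Overall: the gum 47/205 = 22.9%, the combination therapy 32/155 = 20.6% → the gum
The gum wins overall and in every dependence group — no reversal.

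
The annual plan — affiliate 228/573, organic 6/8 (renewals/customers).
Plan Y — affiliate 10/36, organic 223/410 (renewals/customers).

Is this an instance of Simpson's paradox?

Affiliate: the annual plan 228/573 = 39.8%, Plan Y 10/36 = 27.8% → the annual plan
Organic: the annual plan 6/8 = 75.0%, Plan Y 223/410 = 54.4% → the annual plan
Overall: the annual plan 234/581 = 40.3%, Plan Y 233/446 = 52.2% → Plan Y
The annual plan wins each signup group but Plan Y wins overall — the comparison reverses. The annual plan's customers skew toward affiliate, which has a lower base rate.

Yes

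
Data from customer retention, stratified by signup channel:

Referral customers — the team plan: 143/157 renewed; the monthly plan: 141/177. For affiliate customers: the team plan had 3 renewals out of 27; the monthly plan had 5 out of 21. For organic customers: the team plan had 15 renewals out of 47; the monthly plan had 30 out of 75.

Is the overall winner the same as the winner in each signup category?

Referral: the team plan 143/157 = 91.1%, the monthly plan 141/177 = 79.7% → the team plan
Affiliate: the team plan 3/27 = 11.1%, the monthly plan 5/21 = 23.8% → the monthly plan
Organic: the team plan 15/47 = 31.9%, the monthly plan 30/75 = 40.0% → the monthly plan
Overall: the team plan 161/231 = 69.7%, the monthly plan 176/273 = 64.5% → the team plan
Neither sweeps: the team plan wins 1 of 3 groups, the monthly plan wins 2. The team plan wins overall but not every group — no Simpson reversal.

No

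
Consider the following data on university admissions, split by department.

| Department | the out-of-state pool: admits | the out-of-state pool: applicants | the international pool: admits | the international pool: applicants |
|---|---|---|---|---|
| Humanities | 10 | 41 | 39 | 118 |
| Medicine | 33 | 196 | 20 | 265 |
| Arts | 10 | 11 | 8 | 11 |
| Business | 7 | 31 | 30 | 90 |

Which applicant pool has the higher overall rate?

the out-of-state pool

Humanities: the out-of-state pool 10/41 = 24.4%, the international pool 39/118 = 33.1% → the international pool
Medicine: the out-of-state pool 33/196 = 16.8%, the international pool 20/265 = 7.5% → the out-of-state pool
Arts: the out-of-state pool 10/11 = 90.9%, the international pool 8/11 = 72.7% → the out-of-state pool
Business: the out-of-state pool 7/31 = 22.6%, the international pool 30/90 = 33.3% → the international pool
Overall: the out-of-state pool 60/279 = 21.5%, the international pool 97/484 = 20.0% → the out-of-state pool
(Neither sweeps every department group, but the out-of-state pool has the higher pooled rate.)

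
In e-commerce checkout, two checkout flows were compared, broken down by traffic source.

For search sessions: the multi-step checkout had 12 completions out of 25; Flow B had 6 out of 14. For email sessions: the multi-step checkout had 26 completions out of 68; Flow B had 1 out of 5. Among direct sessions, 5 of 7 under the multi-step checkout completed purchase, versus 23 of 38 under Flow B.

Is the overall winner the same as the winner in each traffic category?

No

Search: the multi-step checkout 12/25 = 48.0%, Flow B 6/14 = 42.9% → the multi-step checkout
Email: the multi-step checkout 26/68 = 38.2%, Flow B 1/5 = 20.0% → the multi-step checkout
Direct: the multi-step checkout 5/7 = 71.4%, Flow B 23/38 = 60.5% → the multi-step checkout
Overall: the multi-step checkout 43/100 = 43.0%, Flow B 30/57 = 52.6% → Flow B
The multi-step checkout wins each traffic group but Flow B wins overall — the comparison reverses. The multi-step checkout's sessions skew toward email, which has a lower base rate.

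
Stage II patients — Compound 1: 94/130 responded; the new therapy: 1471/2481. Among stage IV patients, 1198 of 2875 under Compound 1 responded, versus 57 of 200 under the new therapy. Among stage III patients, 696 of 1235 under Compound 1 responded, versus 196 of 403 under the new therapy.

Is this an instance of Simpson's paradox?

Stage II: Compound 1 94/130 = 72.3%, the new therapy 1471/2481 = 59.3% → Compound 1
Stage IV: Compound 1 1198/2875 = 41.7%, the new therapy 57/200 = 28.5% → Compound 1
Stage III: Compound 1 696/1235 = 56.4%, the new therapy 196/403 = 48.6% → Compound 1
Overall: Compound 1 1988/4240 = 46.9%, the new therapy 1724/3084 = 55.9% → the new therapy
Compound 1 wins each disease group but the new therapy wins overall — the comparison reverses. Compound 1's patients skew toward stage IV, which has a lower base rate.

Yes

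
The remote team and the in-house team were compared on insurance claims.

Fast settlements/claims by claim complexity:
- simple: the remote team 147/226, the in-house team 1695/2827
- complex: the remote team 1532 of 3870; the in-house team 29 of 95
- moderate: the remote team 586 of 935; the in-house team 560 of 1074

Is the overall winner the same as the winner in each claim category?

No

Simple: the remote team 147/226 = 65.0%, the in-house team 1695/2827 = 60.0% → the remote team
Complex: the remote team 1532/3870 = 39.6%, the in-house team 29/95 = 30.5% → the remote team
Moderate: the remote team 586/935 = 62.7%, the in-house team 560/1074 = 52.1% → the remote team
Overall: the remote team 2265/5031 = 45.0%, the in-house team 2284/3996 = 57.2% → the in-house team
The remote team wins each claim group but the in-house team wins overall — the comparison reverses. The remote team's claims skew toward complex, which has a lower base rate.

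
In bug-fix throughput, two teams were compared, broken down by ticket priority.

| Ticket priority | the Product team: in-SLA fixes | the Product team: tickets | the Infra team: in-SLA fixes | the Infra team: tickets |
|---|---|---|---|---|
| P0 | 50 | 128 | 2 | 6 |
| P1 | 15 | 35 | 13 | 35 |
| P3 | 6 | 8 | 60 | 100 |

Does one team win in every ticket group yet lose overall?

P0: the Product team 50/128 = 39.1%, the Infra team 2/6 = 33.3% → the Product team
P1: the Product team 15/35 = 42.9%, the Infra team 13/35 = 37.1% → the Product team
P3: the Product team 6/8 = 75.0%, the Infra team 60/100 = 60.0% → the Product team
Overall: the Product team 71/171 = 41.5%, the Infra team 75/141 = 53.2% → the Infra team
The Product team wins each ticket group but the Infra team wins overall — the comparison reverses. The Product team's tickets skew toward P0, which has a lower base rate.

Yes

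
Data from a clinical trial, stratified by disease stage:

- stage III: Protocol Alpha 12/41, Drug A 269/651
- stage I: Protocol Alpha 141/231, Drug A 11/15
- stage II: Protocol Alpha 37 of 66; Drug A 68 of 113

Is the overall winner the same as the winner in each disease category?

Stage III: Protocol Alpha 12/41 = 29.3%, Drug A 269/651 = 41.3% → Drug A
Stage I: Protocol Alpha 141/231 = 61.0%, Drug A 11/15 = 73.3% → Drug A
Stage II: Protocol Alpha 37/66 = 56.1%, Drug A 68/113 = 60.2% → Drug A
Overall: Protocol Alpha 190/338 = 56.2%, Drug A 348/779 = 44.7% → Protocol Alpha
Drug A wins each disease group but Protocol Alpha wins overall — the comparison reverses. Drug A's patients skew toward stage III, which has a lower base rate.

No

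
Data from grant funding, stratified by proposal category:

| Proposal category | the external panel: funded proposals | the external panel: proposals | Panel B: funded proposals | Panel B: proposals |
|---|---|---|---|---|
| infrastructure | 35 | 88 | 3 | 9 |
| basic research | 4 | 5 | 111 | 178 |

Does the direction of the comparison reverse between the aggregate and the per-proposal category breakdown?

Yes

Infrastructure: the external panel 35/88 = 39.8%, Panel B 3/9 = 33.3% → the external panel
Basic research: the external panel 4/5 = 80.0%, Panel B 111/178 = 62.4% → the external panel
Overall: the external panel 39/93 = 41.9%, Panel B 114/187 = 61.0% → Panel B
The external panel wins each proposal group but Panel B wins overall — the comparison reverses. The external panel's proposals skew toward infrastructure, which has a lower base rate.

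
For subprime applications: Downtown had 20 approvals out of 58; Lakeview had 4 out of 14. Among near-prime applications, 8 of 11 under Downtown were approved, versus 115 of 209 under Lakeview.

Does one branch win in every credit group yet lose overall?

Subprime: Downtown 20/58 = 34.5%, Lakeview 4/14 = 28.6% → Downtown
Near-prime: Downtown 8/11 = 72.7%, Lakeview 115/209 = 55.0% → Downtown
Overall: Downtown 28/69 = 40.6%, Lakeview 119/223 = 53.4% → Lakeview
Downtown wins each credit group but Lakeview wins overall — the comparison reverses. Downtown's applications skew toward subprime, which has a lower base rate.

Yes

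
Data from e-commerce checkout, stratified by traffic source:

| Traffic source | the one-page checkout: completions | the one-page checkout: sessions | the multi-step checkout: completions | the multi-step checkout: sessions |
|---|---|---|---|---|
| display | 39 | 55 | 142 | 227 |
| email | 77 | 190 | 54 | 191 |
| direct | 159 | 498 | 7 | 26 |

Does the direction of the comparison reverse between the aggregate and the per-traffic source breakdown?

Yes

Display: the one-page checkout 39/55 = 70.9%, the multi-step checkout 142/227 = 62.6% → the one-page checkout
Email: the one-page checkout 77/190 = 40.5%, the multi-step checkout 54/191 = 28.3% → the one-page checkout
Direct: the one-page checkout 159/498 = 31.9%, the multi-step checkout 7/26 = 26.9% → the one-page checkout
Overall: the one-page checkout 275/743 = 37.0%, the multi-step checkout 203/444 = 45.7% → the multi-step checkout
The one-page checkout wins each traffic group but the multi-step checkout wins overall — the comparison reverses. The one-page checkout's sessions skew toward direct, which has a lower base rate.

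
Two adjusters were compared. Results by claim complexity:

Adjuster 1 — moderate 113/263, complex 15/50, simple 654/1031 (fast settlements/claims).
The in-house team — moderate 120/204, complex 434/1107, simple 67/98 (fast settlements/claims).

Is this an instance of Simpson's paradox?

Moderate: Adjuster 1 113/263 = 43.0%, the in-house team 120/204 = 58.8% → the in-house team
Complex: Adjuster 1 15/50 = 30.0%, the in-house team 434/1107 = 39.2% → the in-house team
Simple: Adjuster 1 654/1031 = 63.4%, the in-house team 67/98 = 68.4% → the in-house team
Overall: Adjuster 1 782/1344 = 58.2%, the in-house team 621/1409 = 44.1% → Adjuster 1
The in-house team wins each claim group but Adjuster 1 wins overall — the comparison reverses. The in-house team's claims skew toward complex, which has a lower base rate.

Yes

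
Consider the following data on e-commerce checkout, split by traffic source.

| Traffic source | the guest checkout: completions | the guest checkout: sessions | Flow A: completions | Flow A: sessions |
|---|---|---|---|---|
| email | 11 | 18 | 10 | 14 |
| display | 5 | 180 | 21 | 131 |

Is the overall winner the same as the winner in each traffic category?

Yes

Email: the guest checkout 11/18 = 61.1%, Flow A 10/14 = 71.4% → Flow A
Display: the guest checkout 5/180 = 2.8%, Flow A 21/131 = 16.0% → Flow A
Overall: the guest checkout 16/198 = 8.1%, Flow A 31/145 = 21.4% → Flow A
Flow A wins overall and in every traffic group — no reversal.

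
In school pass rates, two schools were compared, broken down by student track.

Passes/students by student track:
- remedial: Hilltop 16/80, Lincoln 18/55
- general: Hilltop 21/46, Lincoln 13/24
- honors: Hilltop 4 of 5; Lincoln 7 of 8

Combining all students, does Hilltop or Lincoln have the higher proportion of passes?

Lincoln

Remedial: Hilltop 16/80 = 20.0%, Lincoln 18/55 = 32.7% → Lincoln
General: Hilltop 21/46 = 45.7%, Lincoln 13/24 = 54.2% → Lincoln
Honors: Hilltop 4/5 = 80.0%, Lincoln 7/8 = 87.5% → Lincoln
Overall: Hilltop 41/131 = 31.3%, Lincoln 38/87 = 43.7% → Lincoln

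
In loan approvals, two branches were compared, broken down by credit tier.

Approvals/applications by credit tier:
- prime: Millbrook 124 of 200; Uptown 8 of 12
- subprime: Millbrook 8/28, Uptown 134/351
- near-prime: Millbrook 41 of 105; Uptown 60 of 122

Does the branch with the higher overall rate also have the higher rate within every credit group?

No

Prime: Millbrook 124/200 = 62.0%, Uptown 8/12 = 66.7% → Uptown
Subprime: Millbrook 8/28 = 28.6%, Uptown 134/351 = 38.2% → Uptown
Near-prime: Millbrook 41/105 = 39.0%, Uptown 60/122 = 49.2% → Uptown
Overall: Millbrook 173/333 = 52.0%, Uptown 202/485 = 41.6% → Millbrook
Uptown wins each credit group but Millbrook wins overall — the comparison reverses. Uptown's applications skew toward subprime, which has a lower base rate.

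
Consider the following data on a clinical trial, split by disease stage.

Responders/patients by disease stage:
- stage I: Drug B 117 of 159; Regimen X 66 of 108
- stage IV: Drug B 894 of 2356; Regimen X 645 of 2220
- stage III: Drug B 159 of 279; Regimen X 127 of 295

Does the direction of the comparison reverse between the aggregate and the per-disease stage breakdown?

Stage I: Drug B 117/159 = 73.6%, Regimen X 66/108 = 61.1% → Drug B
Stage IV: Drug B 894/2356 = 37.9%, Regimen X 645/2220 = 29.1% → Drug B
Stage III: Drug B 159/279 = 57.0%, Regimen X 127/295 = 43.1% → Drug B
Overall: Drug B 1170/2794 = 41.9%, Regimen X 838/2623 = 31.9% → Drug B
Drug B wins overall and in every disease group — no reversal.

No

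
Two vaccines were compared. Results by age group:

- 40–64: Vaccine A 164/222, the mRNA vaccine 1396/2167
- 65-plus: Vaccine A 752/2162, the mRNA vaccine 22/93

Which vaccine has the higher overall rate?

the mRNA vaccine

40–64: Vaccine A 164/222 = 73.9%, the mRNA vaccine 1396/2167 = 64.4% → Vaccine A
65-plus: Vaccine A 752/2162 = 34.8%, the mRNA vaccine 22/93 = 23.7% → Vaccine A
Overall: Vaccine A 916/2384 = 38.4%, the mRNA vaccine 1418/2260 = 62.7% → the mRNA vaccine
(Vaccine A wins every age group but the mRNA vaccine wins overall — Vaccine A's recipients skew toward the low-rate 65-plus group.)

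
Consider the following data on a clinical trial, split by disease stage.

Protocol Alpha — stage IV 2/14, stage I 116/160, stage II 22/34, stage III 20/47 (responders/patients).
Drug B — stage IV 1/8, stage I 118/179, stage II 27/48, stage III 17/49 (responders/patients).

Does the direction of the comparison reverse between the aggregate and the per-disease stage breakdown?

Stage IV: Protocol Alpha 2/14 = 14.3%, Drug B 1/8 = 12.5% → Protocol Alpha
Stage I: Protocol Alpha 116/160 = 72.5%, Drug B 118/179 = 65.9% → Protocol Alpha
Stage II: Protocol Alpha 22/34 = 64.7%, Drug B 27/48 = 56.2% → Protocol Alpha
Stage III: Protocol Alpha 20/47 = 42.6%, Drug B 17/49 = 34.7% → Protocol Alpha
Overall: Protocol Alpha 160/255 = 62.7%, Drug B 163/284 = 57.4% → Protocol Alpha
Protocol Alpha wins overall and in every disease group — no reversal.

No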